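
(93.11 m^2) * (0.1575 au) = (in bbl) 1.38e+13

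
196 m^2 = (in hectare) 0.0196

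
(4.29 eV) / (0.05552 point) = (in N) 3.509e-14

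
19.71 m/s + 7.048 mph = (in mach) 0.06714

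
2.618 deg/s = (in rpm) 0.4363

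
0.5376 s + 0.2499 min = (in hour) 0.004314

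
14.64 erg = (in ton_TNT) 3.499e-16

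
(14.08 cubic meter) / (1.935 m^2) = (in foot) 23.87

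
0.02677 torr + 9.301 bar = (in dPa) 9.301e+06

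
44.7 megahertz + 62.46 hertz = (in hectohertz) 4.47e+05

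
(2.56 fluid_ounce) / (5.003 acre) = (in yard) 4.089e-09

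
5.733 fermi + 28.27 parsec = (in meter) 8.723e+17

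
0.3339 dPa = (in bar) 3.339e-07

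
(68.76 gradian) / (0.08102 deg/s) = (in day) 0.00884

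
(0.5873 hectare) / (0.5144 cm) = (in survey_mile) 709.4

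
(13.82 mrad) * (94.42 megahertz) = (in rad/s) 1.305e+06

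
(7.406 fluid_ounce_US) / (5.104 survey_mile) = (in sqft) 2.87e-07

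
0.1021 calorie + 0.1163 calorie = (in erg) 9.138e+06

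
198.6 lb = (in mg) 9.008e+07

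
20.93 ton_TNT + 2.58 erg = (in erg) 8.757e+17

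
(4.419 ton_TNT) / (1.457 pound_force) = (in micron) 2.853e+15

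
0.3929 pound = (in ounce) 6.286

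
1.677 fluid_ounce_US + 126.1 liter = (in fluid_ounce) 4266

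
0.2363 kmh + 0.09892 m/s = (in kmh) 0.5924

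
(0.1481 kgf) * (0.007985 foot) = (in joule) 0.003535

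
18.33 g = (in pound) 0.04041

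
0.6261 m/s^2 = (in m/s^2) 0.6261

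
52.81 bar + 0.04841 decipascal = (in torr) 3.961e+04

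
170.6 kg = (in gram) 1.706e+05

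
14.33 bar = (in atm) 14.14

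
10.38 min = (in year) 1.975e-05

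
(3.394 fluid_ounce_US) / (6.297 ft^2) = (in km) 1.716e-07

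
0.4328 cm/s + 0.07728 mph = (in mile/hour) 0.08696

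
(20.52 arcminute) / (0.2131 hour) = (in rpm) 7.43e-05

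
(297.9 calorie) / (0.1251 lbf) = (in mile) 1.392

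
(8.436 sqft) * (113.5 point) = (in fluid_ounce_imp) 1104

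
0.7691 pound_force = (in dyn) 3.421e+05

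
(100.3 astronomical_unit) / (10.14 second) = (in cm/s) 1.48e+14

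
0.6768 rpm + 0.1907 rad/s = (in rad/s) 0.2616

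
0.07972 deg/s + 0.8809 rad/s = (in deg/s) 50.55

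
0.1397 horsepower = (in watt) 104.2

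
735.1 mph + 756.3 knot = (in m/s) 717.7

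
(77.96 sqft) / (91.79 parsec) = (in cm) 2.557e-16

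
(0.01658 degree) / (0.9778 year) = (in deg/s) 5.377e-10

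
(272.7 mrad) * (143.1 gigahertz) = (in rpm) 3.726e+11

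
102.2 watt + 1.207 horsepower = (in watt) 1002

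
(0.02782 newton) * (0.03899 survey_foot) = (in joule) 0.0003306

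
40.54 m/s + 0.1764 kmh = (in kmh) 146.1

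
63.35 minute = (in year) 0.0001205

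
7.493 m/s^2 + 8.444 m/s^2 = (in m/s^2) 15.94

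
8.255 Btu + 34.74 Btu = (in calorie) 1.084e+04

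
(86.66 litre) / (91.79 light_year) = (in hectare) 9.979e-24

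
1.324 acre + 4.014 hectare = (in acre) 11.24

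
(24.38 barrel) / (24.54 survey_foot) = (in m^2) 0.5182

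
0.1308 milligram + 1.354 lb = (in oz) 21.66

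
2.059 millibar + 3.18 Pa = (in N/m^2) 209.1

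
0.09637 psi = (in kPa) 0.6644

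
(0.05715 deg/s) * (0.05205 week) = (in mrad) 3.14e+04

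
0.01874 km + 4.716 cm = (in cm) 1879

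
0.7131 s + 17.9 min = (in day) 0.01244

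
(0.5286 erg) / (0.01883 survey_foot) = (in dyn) 0.921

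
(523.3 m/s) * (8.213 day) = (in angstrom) 3.713e+18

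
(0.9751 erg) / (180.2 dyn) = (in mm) 0.05411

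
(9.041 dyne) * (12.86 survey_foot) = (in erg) 3544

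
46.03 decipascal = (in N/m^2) 4.603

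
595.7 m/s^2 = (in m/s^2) 595.7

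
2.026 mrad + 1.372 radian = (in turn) 0.2187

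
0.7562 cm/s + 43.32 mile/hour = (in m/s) 19.37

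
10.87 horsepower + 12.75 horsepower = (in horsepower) 23.62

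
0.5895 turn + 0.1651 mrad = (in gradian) 235.8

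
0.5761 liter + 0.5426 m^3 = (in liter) 543.2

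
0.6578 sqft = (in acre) 1.51e-05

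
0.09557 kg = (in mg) 9.557e+04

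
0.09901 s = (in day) 1.146e-06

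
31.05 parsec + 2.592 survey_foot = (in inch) 3.772e+19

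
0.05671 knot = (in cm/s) 2.917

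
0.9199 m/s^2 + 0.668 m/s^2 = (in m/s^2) 1.588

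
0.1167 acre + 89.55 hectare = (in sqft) 9.644e+06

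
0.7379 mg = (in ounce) 2.603e-05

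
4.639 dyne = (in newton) 4.639e-05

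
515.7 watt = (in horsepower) 0.6916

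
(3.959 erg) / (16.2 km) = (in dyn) 2.444e-06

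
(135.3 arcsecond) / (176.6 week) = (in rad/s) 6.141e-12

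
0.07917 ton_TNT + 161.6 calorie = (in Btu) 3.14e+05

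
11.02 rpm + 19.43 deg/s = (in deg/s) 85.55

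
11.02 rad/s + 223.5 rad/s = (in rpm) 2240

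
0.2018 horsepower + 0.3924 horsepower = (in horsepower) 0.5942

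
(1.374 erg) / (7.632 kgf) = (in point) 5.204e-06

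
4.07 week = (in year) 0.07805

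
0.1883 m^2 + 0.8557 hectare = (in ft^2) 9.211e+04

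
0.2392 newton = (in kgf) 0.02439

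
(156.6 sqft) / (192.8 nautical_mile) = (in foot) 0.0001337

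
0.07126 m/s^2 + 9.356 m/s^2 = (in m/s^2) 9.427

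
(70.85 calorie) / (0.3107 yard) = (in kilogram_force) 106.4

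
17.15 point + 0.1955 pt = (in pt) 17.35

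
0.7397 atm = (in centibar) 74.95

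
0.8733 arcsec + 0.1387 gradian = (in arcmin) 7.504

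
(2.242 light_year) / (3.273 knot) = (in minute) 2.1e+14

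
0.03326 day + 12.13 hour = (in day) 0.5387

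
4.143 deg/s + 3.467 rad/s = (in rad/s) 3.539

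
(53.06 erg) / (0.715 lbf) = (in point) 0.004729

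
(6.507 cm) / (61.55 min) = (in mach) 5.175e-08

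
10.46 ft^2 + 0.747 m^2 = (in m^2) 1.719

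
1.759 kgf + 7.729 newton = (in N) 24.98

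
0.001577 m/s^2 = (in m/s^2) 0.001577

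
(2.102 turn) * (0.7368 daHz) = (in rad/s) 97.31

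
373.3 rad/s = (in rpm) 3565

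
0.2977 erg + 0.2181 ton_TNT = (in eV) 5.696e+27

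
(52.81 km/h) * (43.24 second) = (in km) 0.6343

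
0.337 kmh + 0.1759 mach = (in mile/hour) 134.2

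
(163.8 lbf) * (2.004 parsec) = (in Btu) 4.27e+16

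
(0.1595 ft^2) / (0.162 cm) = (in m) 9.147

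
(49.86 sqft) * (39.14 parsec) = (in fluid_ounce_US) 1.892e+23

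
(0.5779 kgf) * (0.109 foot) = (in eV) 1.175e+18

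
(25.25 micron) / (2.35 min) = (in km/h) 6.447e-07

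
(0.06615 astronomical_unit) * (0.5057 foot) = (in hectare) 1.525e+05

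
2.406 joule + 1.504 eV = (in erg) 2.406e+07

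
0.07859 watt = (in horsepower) 0.0001054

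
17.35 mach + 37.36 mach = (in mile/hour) 4.167e+04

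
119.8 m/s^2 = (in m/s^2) 119.8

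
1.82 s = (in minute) 0.03033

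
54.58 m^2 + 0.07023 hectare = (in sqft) 8147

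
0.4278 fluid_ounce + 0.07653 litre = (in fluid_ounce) 3.016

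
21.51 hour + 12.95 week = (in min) 1.318e+05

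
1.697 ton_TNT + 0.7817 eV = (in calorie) 1.697e+09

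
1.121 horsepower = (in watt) 835.9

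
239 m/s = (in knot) 464.6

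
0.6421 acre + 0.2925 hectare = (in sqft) 5.945e+04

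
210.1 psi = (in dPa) 1.449e+07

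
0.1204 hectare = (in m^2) 1204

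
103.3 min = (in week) 0.01025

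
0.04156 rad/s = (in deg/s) 2.381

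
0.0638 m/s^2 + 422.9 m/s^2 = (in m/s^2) 423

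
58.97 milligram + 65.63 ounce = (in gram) 1861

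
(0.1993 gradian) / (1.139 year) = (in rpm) 8.323e-10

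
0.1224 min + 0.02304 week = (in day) 0.1614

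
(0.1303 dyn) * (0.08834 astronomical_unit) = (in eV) 1.075e+23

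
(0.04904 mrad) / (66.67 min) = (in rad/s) 1.226e-08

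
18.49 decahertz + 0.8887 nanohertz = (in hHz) 1.849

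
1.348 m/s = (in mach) 0.003959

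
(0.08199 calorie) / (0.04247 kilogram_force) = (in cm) 82.37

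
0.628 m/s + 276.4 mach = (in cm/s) 9.411e+06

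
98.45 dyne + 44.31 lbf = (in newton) 197.1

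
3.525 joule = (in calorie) 0.8425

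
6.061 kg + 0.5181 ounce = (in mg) 6.076e+06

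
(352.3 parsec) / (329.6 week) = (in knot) 1.06e+11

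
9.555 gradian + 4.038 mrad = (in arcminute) 529.9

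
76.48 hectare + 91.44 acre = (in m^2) 1.135e+06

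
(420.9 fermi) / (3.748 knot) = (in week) 3.609e-19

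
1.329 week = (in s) 8.038e+05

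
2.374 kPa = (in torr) 17.81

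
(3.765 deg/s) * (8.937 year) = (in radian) 1.852e+07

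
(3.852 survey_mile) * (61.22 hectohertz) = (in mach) 1.115e+05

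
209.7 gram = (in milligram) 2.097e+05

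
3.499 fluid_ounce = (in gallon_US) 0.02734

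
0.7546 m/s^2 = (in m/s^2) 0.7546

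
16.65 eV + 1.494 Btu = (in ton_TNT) 3.767e-07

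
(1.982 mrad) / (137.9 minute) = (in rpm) 2.287e-06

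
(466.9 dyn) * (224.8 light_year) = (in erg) 9.93e+22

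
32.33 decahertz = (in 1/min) 1.94e+04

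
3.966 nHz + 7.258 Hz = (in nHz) 7.258e+09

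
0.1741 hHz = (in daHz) 1.741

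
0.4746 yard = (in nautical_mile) 0.0002343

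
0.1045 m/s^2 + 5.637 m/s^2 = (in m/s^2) 5.741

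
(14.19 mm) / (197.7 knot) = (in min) 2.325e-06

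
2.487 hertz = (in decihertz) 24.87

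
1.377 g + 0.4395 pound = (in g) 200.7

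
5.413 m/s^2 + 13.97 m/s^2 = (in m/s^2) 19.38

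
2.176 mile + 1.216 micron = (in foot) 1.149e+04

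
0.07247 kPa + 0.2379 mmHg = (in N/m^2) 104.2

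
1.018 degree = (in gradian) 1.131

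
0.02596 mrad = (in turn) 4.132e-06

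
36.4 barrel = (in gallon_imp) 1273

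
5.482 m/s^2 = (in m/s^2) 5.482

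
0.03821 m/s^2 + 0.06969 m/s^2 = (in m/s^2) 0.1079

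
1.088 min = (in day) 0.0007556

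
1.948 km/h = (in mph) 1.21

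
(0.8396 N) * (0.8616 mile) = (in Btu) 1.103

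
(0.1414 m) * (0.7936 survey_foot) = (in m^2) 0.0342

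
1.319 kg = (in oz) 46.53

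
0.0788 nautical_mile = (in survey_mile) 0.09068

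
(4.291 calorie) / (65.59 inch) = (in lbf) 2.423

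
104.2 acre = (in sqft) 4.539e+06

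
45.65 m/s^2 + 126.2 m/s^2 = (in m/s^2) 171.8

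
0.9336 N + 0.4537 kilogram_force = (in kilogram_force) 0.5489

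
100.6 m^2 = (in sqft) 1083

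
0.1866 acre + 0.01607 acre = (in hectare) 0.08202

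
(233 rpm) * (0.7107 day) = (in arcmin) 5.151e+09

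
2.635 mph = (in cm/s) 117.8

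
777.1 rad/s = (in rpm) 7421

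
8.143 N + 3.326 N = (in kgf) 1.17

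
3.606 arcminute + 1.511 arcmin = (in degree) 0.08528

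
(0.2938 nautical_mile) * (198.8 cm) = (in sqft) 1.164e+04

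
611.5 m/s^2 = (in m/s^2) 611.5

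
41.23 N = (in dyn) 4.123e+06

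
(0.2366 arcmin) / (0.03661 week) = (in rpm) 2.968e-08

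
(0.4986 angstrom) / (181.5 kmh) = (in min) 1.648e-14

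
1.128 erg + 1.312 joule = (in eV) 8.189e+18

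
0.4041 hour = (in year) 4.613e-05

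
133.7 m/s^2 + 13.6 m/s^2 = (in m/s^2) 147.3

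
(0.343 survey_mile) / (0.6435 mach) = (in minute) 0.04199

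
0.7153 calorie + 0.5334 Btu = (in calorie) 135.2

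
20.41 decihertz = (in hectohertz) 0.02041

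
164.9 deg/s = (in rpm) 27.48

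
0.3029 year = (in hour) 2653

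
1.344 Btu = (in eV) 8.85e+21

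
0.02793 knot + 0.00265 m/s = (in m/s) 0.01702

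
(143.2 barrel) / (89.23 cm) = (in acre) 0.006305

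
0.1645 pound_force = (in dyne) 7.317e+04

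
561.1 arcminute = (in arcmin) 561.1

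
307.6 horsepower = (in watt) 2.294e+05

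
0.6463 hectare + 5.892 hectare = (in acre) 16.16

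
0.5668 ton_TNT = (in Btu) 2.248e+06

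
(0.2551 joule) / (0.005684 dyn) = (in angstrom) 4.488e+16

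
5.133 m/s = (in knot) 9.978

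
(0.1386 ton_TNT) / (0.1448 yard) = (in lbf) 9.846e+08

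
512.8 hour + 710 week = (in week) 713.1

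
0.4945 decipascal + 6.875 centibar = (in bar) 0.06875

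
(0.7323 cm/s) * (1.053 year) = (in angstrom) 2.432e+15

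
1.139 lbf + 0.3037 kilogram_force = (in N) 8.045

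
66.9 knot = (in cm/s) 3442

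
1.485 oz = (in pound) 0.09281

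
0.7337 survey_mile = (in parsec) 3.827e-14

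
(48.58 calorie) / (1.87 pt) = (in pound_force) 6.927e+04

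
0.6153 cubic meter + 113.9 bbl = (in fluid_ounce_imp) 6.59e+05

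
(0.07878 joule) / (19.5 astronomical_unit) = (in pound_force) 6.071e-15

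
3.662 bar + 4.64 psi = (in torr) 2987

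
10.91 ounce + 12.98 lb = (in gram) 6197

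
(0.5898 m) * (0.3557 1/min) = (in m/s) 0.003497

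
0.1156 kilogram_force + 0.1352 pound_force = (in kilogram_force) 0.1769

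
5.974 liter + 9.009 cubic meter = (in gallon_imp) 1983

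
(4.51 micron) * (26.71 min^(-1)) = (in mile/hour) 4.491e-06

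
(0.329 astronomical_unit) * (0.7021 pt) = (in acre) 3012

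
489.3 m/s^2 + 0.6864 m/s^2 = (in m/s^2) 490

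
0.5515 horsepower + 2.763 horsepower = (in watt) 2472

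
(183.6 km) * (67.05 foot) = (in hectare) 375.2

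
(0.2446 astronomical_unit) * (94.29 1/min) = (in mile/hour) 1.286e+11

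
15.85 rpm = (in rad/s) 1.66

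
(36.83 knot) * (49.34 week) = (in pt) 1.603e+12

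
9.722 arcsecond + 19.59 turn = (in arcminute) 4.231e+05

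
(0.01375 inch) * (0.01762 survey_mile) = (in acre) 2.447e-06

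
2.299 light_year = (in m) 2.175e+16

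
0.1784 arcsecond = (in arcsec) 0.1784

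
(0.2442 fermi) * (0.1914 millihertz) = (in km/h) 1.683e-19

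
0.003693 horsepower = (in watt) 2.754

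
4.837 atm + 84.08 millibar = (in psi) 72.3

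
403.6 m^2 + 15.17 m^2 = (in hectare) 0.04188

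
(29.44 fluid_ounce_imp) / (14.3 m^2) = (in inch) 0.002303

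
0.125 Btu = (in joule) 131.9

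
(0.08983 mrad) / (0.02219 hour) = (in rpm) 1.074e-05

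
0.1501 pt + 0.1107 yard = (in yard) 0.1108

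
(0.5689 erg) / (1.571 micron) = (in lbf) 0.008141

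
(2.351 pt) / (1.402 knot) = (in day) 1.331e-08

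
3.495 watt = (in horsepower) 0.004687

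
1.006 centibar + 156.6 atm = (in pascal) 1.587e+07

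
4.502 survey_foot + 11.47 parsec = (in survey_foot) 1.161e+18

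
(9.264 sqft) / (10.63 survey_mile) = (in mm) 0.05031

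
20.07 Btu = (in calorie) 5061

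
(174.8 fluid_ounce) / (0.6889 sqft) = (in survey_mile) 5.019e-05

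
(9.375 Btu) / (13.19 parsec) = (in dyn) 2.43e-09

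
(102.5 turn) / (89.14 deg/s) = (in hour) 0.115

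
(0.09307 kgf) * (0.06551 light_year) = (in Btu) 5.362e+11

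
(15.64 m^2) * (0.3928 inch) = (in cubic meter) 0.156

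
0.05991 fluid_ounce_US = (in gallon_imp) 0.0003897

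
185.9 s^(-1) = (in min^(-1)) 1.115e+04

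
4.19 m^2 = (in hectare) 0.000419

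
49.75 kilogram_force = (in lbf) 109.7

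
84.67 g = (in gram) 84.67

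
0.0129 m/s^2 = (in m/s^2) 0.0129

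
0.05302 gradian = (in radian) 0.0008328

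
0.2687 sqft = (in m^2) 0.02496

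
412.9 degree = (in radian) 7.206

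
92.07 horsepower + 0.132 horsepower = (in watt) 6.876e+04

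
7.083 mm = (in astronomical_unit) 4.735e-14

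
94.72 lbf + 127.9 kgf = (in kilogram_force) 170.9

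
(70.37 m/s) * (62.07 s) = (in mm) 4.368e+06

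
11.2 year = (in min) 5.887e+06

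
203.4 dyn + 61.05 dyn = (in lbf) 0.0005945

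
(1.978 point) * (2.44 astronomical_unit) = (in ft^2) 2.742e+09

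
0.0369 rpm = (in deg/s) 0.2214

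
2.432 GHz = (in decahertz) 2.432e+08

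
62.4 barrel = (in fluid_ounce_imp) 3.492e+05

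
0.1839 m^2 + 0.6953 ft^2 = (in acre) 6.14e-05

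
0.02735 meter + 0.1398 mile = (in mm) 2.25e+05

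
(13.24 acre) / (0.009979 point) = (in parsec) 4.932e-07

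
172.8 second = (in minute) 2.88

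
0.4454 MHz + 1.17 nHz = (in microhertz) 4.454e+11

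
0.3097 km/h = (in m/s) 0.08603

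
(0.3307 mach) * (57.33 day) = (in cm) 5.578e+10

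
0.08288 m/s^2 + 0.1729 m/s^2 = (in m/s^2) 0.2558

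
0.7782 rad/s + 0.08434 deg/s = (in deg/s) 44.67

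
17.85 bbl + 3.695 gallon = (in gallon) 753.4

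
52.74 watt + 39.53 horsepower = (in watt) 2.953e+04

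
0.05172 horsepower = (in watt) 38.57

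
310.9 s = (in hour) 0.08636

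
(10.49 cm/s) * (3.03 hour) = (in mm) 1.144e+06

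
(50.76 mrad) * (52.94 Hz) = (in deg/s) 154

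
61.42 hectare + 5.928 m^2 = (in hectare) 61.42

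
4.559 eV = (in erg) 7.304e-12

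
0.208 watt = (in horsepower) 0.0002789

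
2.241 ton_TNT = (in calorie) 2.241e+09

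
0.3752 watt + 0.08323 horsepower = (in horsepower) 0.08373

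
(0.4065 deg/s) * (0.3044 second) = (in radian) 0.00216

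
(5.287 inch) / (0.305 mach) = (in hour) 3.592e-07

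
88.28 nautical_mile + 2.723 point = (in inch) 6.437e+06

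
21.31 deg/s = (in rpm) 3.552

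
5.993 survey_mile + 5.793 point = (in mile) 5.993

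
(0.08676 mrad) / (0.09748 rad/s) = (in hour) 2.472e-07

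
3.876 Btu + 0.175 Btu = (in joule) 4274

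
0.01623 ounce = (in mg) 460.1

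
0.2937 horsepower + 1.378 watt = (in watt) 220.4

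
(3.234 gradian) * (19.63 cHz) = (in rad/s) 0.009972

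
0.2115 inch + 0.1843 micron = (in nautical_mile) 2.901e-06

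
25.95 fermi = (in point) 7.356e-11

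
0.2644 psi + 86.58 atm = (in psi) 1273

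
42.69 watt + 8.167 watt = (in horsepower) 0.0682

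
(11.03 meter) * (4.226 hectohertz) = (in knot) 9061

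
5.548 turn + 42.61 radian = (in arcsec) 1.598e+07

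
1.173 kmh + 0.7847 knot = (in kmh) 2.626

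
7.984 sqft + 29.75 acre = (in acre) 29.75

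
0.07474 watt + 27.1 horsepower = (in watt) 2.021e+04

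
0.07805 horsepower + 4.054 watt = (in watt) 62.26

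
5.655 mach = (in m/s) 1926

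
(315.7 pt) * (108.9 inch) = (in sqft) 3.316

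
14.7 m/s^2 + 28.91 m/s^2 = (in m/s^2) 43.61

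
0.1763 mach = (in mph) 134.3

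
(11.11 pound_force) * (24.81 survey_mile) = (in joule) 1.973e+06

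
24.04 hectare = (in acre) 59.4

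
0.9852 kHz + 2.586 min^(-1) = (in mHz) 9.852e+05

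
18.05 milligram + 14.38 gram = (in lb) 0.03174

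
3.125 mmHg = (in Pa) 416.6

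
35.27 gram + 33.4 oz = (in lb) 2.165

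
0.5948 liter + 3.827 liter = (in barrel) 0.02781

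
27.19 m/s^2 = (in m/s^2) 27.19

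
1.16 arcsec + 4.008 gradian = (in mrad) 62.96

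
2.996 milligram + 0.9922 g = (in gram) 0.9952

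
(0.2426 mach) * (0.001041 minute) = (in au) 3.449e-11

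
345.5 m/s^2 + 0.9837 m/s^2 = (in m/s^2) 346.5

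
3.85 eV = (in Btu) 5.846e-22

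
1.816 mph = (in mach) 0.002384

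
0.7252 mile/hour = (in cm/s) 32.42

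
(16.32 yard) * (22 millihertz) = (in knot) 0.6382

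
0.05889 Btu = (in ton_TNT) 1.485e-08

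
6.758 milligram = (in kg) 6.758e-06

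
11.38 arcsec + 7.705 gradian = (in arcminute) 416.3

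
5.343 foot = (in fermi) 1.629e+15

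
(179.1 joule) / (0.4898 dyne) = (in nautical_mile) 1.974e+04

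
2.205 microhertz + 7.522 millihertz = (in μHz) 7524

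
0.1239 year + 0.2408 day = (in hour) 1091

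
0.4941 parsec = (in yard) 1.667e+16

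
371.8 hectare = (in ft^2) 4.002e+07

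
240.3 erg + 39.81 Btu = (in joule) 4.2e+04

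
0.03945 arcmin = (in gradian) 0.0007306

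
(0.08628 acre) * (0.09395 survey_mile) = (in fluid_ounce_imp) 1.858e+09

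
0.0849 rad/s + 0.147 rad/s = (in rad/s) 0.2319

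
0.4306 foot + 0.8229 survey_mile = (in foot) 4345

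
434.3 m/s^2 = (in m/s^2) 434.3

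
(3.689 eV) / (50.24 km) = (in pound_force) 2.645e-24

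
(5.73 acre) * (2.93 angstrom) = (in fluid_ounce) 0.2297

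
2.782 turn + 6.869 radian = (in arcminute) 8.371e+04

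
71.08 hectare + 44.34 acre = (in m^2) 8.902e+05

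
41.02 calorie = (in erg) 1.716e+09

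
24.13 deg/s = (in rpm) 4.022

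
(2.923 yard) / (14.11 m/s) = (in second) 0.1894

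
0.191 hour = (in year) 2.18e-05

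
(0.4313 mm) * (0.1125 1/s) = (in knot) 9.432e-05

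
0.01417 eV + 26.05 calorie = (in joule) 109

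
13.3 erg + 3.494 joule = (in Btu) 0.003312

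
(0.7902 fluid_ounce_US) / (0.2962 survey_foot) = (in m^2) 0.0002588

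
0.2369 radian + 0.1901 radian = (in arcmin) 1468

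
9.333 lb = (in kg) 4.233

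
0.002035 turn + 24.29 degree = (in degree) 25.02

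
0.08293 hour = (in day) 0.003455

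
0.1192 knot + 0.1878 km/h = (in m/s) 0.1135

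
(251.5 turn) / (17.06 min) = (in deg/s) 88.45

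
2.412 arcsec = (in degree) 0.00067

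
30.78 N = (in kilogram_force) 3.139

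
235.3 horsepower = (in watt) 1.755e+05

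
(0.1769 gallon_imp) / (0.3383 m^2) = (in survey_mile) 1.477e-06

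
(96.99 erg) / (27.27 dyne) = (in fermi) 3.557e+13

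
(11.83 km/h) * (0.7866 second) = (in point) 7327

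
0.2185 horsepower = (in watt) 162.9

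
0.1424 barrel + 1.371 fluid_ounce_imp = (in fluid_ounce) 766.9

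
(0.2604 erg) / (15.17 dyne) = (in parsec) 5.563e-21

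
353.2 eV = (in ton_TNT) 1.353e-26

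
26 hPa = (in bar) 0.026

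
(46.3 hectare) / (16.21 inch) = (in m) 1.125e+06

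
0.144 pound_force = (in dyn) 6.405e+04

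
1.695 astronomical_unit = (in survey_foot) 8.319e+11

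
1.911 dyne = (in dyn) 1.911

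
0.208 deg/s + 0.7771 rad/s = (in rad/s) 0.7807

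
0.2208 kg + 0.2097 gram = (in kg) 0.221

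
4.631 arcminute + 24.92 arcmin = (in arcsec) 1773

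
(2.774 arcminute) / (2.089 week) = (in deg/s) 3.659e-08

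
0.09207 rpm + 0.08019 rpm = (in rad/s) 0.01804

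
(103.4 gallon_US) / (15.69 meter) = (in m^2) 0.02495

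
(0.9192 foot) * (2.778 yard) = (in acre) 0.0001759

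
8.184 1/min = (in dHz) 1.364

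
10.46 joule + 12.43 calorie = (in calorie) 14.93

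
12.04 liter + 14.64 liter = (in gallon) 7.048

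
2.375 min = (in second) 142.5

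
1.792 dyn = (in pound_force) 4.029e-06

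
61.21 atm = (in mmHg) 4.652e+04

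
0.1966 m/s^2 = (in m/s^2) 0.1966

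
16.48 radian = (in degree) 944.2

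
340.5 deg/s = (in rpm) 56.75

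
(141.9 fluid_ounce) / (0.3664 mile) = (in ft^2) 7.66e-05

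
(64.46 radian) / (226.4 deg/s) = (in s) 16.31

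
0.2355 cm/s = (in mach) 6.916e-06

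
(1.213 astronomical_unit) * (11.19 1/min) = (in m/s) 3.384e+10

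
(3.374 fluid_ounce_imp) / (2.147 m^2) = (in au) 2.985e-16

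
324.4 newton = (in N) 324.4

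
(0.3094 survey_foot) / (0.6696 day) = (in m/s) 1.63e-06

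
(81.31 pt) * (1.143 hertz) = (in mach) 9.629e-05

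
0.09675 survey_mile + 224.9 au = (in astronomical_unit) 224.9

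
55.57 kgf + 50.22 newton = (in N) 595.2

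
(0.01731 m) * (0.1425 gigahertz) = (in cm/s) 2.467e+08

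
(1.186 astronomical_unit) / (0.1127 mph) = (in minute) 5.869e+10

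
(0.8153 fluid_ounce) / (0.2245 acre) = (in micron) 0.02654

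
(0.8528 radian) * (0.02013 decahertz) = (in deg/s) 9.836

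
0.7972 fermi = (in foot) 2.615e-15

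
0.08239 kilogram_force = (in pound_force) 0.1816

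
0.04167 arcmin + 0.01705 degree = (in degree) 0.01774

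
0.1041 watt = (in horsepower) 0.0001396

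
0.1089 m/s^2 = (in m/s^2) 0.1089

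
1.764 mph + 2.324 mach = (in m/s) 792.1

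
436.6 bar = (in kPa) 4.366e+04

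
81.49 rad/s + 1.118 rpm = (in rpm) 779.3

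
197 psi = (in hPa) 1.358e+04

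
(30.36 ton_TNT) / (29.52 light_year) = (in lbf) 1.023e-07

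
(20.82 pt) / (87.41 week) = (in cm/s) 1.389e-08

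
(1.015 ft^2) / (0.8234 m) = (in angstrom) 1.145e+09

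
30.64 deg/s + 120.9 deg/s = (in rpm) 25.26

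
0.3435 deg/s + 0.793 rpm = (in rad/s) 0.08904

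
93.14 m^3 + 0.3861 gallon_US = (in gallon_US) 2.461e+04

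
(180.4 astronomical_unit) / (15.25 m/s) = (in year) 5.612e+04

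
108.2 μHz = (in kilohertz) 1.082e-07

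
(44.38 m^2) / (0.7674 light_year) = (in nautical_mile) 3.301e-18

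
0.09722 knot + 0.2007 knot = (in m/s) 0.1533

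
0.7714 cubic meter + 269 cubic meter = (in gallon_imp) 5.934e+04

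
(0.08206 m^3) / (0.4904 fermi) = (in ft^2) 1.801e+15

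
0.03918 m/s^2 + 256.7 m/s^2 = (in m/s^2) 256.7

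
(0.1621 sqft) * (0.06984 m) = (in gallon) 0.2778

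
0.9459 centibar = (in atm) 0.009335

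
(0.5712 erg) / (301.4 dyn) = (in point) 0.05372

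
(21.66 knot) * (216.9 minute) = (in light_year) 1.533e-11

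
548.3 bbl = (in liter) 8.717e+04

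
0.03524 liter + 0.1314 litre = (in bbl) 0.001048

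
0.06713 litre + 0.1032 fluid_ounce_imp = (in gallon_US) 0.01851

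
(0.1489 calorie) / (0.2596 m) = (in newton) 2.4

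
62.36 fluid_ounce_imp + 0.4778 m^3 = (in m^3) 0.4796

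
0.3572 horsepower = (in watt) 266.4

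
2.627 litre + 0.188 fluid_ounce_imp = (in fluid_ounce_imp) 92.65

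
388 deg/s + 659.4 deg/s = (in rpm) 174.6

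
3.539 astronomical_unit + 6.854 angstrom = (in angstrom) 5.294e+21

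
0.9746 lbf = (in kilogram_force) 0.4421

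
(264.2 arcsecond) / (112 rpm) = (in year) 3.463e-12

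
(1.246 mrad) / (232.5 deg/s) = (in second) 0.0003071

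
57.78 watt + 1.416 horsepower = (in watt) 1114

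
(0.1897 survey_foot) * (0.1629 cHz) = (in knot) 0.0001831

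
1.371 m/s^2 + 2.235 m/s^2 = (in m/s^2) 3.606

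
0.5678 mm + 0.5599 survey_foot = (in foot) 0.5618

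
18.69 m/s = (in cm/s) 1869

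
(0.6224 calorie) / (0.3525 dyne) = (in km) 738.8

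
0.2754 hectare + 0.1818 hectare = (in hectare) 0.4572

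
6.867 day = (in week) 0.981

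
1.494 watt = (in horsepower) 0.002003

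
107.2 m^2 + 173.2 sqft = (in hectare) 0.01233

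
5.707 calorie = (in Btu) 0.02263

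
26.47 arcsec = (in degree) 0.007353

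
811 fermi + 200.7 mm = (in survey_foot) 0.6585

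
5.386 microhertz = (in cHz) 0.0005386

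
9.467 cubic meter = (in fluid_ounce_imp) 3.332e+05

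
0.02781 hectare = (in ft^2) 2993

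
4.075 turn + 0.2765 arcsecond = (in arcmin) 8.802e+04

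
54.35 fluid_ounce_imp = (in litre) 1.544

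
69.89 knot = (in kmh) 129.4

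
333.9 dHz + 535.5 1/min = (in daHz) 4.231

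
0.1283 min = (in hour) 0.002138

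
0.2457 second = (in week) 4.063e-07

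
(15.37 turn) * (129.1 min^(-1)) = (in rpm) 1984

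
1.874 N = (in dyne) 1.874e+05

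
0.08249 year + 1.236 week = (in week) 5.537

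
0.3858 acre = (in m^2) 1561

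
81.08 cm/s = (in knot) 1.576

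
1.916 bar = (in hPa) 1916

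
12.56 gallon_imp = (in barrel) 0.3591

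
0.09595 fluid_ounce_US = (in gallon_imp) 0.0006242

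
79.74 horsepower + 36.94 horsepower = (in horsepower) 116.7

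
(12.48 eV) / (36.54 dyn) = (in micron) 5.472e-09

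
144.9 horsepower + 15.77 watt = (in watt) 1.081e+05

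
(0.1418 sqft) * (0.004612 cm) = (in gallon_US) 0.0001605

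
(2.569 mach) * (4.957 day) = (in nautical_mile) 2.023e+05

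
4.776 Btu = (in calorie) 1204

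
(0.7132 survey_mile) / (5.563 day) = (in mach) 7.013e-06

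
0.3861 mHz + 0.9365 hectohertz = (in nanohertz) 9.365e+10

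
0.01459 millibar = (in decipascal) 14.59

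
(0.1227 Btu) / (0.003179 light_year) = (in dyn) 4.304e-07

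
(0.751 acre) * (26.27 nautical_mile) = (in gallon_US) 3.906e+10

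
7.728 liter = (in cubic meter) 0.007728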